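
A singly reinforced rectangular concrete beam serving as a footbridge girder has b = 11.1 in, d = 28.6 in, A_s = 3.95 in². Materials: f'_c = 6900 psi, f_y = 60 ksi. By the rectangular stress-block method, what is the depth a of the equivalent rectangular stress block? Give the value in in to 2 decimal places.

T = A_s f_y = 3.95 × 60 = 237 kips.
a = T/(0.85 f'_c b) = 237/(0.85 × 6.9 × 11.1) = 3.64 in.

a ≈ 3.64 in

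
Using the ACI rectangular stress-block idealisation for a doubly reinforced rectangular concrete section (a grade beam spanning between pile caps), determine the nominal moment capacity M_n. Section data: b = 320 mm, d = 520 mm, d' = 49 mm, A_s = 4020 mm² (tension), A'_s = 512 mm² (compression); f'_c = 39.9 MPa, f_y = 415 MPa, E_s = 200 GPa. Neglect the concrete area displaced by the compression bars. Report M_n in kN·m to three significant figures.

Assume both tension and compression steel yield.
Net tension couple steel: A_s − A'_s = 3508 mm².
a = (A_s − A'_s) f_y / (0.85 f'_c b) = 1455820/(0.85 × 39.9 × 320) = 134.14 mm.
c = a/β₁ = 134.14/0.765 = 175.35 mm; ε'_s = 0.003(c − d')/c = 0.0022 ≥ f_y/E_s = 0.0021, so compression steel does yield.
M_n = (A_s − A'_s) f_y (d − a/2) + A'_s f_y (d − d') = [1455820 × (520 − 67.07) + 212480 × (520 − 49)] × 10⁻⁶ = 659.38 + 100.08 = 759.46 kN·m.

M_n ≈ 759 kN·m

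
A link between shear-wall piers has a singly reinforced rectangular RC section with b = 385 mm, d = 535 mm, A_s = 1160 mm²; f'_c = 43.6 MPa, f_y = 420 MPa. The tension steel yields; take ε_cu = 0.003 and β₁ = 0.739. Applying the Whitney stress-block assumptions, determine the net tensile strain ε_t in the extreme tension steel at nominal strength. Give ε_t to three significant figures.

a = A_s f_y/(0.85 f'_c b) = 34.15 mm.
β₁ = 0.739, so c = a/β₁ = 34.15/0.739 = 46.21 mm.
From the linear strain diagram with ε_cu = 0.003: ε_t = 0.003 (d − c)/c = 0.003 × (535 − 46.21)/46.21 = 0.0317.
Since ε_t ≥ 0.005, the section is tension-controlled.

ε_t ≈ 0.0317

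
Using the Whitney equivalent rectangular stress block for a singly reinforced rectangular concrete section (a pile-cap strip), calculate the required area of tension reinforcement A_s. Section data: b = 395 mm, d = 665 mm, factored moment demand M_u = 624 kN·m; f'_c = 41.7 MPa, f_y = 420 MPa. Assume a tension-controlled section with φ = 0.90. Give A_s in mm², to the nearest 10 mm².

A_s ≈ 2640 mm²

M_n = M_u/φ = 624/0.90 = 693.333 kN·m.
With M_n = 0.85 f'_c a b (d − a/2), solve the quadratic for a:
a = d − √(d² − 2M_n/(0.85 f'_c b)) = 665 − √(665² − 2 × 693.333×10⁶/(0.85 × 41.7 × 395)) = 79.18 mm.
A_s = 0.85 f'_c a b / f_y = 0.85 × 41.7 × 79.18 × 395 / 420 = 2639.5 mm².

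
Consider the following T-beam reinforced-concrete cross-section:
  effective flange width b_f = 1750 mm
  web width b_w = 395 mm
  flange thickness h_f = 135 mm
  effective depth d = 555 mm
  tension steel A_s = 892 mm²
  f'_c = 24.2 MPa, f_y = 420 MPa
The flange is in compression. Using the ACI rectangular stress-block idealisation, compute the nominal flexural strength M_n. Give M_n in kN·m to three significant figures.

Tension: T = A_s f_y = 892 × 420 = 374640 N.
Try a within the flange: a = T/(0.85 f'_c b_f) = 374640/(0.85 × 24.2 × 1750) = 10.41 mm.
Since a = 10.41 ≤ h_f = 135 mm, the stress block lies entirely in the flange; analyse as a rectangular beam of width b_f.
M_n = T(d − a/2) = 374640 × (555 − 5.205) = 205.98 × 10⁶ N·mm.
M_n = 205.98 kN·m.

M_n ≈ 206 kN·m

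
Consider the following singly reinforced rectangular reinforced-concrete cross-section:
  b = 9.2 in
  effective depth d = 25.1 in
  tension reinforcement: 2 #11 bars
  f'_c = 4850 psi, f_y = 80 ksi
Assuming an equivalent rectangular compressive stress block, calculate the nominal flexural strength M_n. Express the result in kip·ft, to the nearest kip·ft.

M_n ≈ 454 kip·ft

A_s = 2 × 1.56 = 3.12 in².
T = A_s f_y = 3.12 × 80 = 249.6 kips.
a = T/(0.85 f'_c b) = 249.6/(0.85 × 4.85 × 9.2) = 6.581 in.
M_n = T(d − a/2) = 249.6 × (25.1 − 3.2905) = 5443.7 kip·in = 5443.7/12 = 453.64 kip·ft.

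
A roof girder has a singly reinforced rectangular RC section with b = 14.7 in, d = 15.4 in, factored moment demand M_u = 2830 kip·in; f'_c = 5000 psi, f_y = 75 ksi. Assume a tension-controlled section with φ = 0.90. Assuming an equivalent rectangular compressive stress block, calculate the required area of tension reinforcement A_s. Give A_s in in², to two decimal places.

A_s ≈ 3.10 in²

M_n = M_u/φ = 2830/0.90 = 3144.44 kip·in.
From M_n = 0.85 f'_c a b (d − a/2):
a = d − √(d² − 2M_n/(0.85 f'_c b)) = 15.4 − √(15.4² − 2 × 3144.44/(0.85 × 5 × 14.7)) = 3.717 in.
A_s = 0.85 f'_c a b / f_y = 0.85 × 5 × 3.717 × 14.7 / 75 = 3.096 in².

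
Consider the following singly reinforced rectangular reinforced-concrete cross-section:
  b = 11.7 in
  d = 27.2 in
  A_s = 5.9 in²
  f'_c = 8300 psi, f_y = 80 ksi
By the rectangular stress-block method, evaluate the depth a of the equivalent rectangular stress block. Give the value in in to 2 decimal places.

a ≈ 5.72 in

T = A_s f_y = 5.9 × 80 = 472 kips.
a = T/(0.85 f'_c b) = 472/(0.85 × 8.3 × 11.7) = 5.72 in.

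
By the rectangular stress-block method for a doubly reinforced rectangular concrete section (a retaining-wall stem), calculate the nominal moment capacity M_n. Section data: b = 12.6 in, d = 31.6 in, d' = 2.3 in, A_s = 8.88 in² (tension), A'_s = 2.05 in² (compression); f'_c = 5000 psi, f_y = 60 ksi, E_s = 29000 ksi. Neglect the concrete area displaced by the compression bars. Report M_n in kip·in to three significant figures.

Assume both steels yield.
a = (A_s − A'_s) f_y/(0.85 f'_c b) = (8.88 − 2.05) × 60/(0.85 × 5 × 12.6) = 7.653 in.
c = a/β₁ = 7.653/0.8 = 9.566 in; ε'_s = 0.003(c − d')/c = 0.0023 ≥ ε_y = 0.0021, so the compression steel yields.
M_n = (A_s − A'_s) f_y (d − a/2) + A'_s f_y (d − d') = 409.8 × (31.6 − 3.8265) + 123 × (31.6 − 2.3) = 11381.6 + 3603.9 = 14985.5 kip·in.

M_n ≈ 15000 kip·in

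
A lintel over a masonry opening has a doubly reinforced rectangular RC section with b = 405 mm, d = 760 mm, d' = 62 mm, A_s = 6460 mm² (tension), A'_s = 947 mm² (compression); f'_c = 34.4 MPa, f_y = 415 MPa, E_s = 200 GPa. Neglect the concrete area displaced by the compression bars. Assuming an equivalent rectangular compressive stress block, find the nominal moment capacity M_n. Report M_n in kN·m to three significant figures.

M_n ≈ 1790 kN·m

Assume both tension and compression steel yield.
Net tension couple steel: A_s − A'_s = 5513 mm².
a = (A_s − A'_s) f_y / (0.85 f'_c b) = 2287895/(0.85 × 34.4 × 405) = 193.20 mm.
c = a/β₁ = 193.20/0.804 = 240.30 mm; ε'_s = 0.003(c − d')/c = 0.0022 ≥ f_y/E_s = 0.0021, so compression steel does yield.
M_n = (A_s − A'_s) f_y (d − a/2) + A'_s f_y (d − d') = [2287895 × (760 − 96.6) + 393005 × (760 − 62)] × 10⁻⁶ = 1517.79 + 274.32 = 1792.11 kN·m.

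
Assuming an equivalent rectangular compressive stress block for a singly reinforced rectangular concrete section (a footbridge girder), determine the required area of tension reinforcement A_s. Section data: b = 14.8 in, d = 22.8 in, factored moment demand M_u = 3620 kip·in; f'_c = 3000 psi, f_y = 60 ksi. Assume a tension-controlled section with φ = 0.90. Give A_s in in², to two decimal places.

A_s ≈ 3.33 in²

M_n = M_u/φ = 3620/0.90 = 4022.22 kip·in.
From M_n = 0.85 f'_c a b (d − a/2):
a = d − √(d² − 2M_n/(0.85 f'_c b)) = 22.8 − √(22.8² − 2 × 4022.22/(0.85 × 3 × 14.8)) = 5.288 in.
A_s = 0.85 f'_c a b / f_y = 0.85 × 3 × 5.288 × 14.8 / 60 = 3.326 in².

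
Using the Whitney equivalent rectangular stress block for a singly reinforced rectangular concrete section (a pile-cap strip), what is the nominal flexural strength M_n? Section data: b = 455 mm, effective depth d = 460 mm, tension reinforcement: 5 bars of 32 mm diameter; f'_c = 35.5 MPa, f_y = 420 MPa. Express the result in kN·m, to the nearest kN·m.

M_n ≈ 673 kN·m

A_s = 5 × 804 = 4020 mm².
T = A_s f_y = 4020 × 420 = 1688400 N = 1688.4 kN.
From C = T: a = T/(0.85 f'_c b) = 1688400/(0.85 × 35.5 × 455) = 122.97 mm.
M_n = T(d − a/2) = 1688.4 kN × (460 − 61.485) mm = 672.85 kN·m.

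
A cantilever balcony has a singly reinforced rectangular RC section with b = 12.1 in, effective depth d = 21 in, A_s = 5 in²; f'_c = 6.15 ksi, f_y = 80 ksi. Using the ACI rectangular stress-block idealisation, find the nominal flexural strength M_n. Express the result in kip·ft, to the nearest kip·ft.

T = A_s f_y = 5 × 80 = 400 kips.
a = T/(0.85 f'_c b) = 400/(0.85 × 6.15 × 12.1) = 6.324 in.
M_n = T(d − a/2) = 400 × (21 − 3.162) = 7135.2 kip·in = 7135.2/12 = 594.60 kip·ft.

M_n ≈ 595 kip·ft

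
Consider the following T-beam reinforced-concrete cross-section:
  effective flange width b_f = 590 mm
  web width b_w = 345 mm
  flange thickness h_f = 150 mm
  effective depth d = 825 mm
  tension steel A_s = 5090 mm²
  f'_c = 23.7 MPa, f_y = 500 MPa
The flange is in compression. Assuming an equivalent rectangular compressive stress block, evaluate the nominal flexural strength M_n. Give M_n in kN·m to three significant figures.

Tension: T = A_s f_y = 5090 × 500 = 2545000 N.
Try a within the flange: a = T/(0.85 f'_c b_f) = 2545000/(0.85 × 23.7 × 590) = 214.13 mm.
a = 214.13 > h_f = 150 mm: the block extends into the web. Split into flange-overhang and web parts.
C_f = 0.85 f'_c (b_f − b_w) h_f = 0.85 × 23.7 × (590 − 345) × 150 = 740329 N.
Remaining web compression depth: a_w = (T − C_f)/(0.85 f'_c b_w) = (2545000 − 740329)/(0.85 × 23.7 × 345) = 259.66 mm.
M_n = C_f(d − h_f/2) + (T − C_f)(d − a_w/2) = 740329 × (825 − 75) + 1804671 × (825 − 129.83) = 555.25 + 1254.55 = 1809.80 × 10⁶ N·mm.
M_n = 1809.80 kN·m.

M_n ≈ 1810 kN·m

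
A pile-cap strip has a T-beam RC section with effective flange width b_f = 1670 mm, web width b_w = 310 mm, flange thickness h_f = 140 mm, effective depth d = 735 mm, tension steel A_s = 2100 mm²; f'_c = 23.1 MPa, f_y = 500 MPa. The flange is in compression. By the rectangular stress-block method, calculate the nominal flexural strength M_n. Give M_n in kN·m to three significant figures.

M_n ≈ 755 kN·m

Tension: T = A_s f_y = 2100 × 500 = 1050000 N.
Try a within the flange: a = T/(0.85 f'_c b_f) = 1050000/(0.85 × 23.1 × 1670) = 32.02 mm.
Since a = 32.02 ≤ h_f = 140 mm, the stress block lies entirely in the flange; analyse as a rectangular beam of width b_f.
M_n = T(d − a/2) = 1050000 × (735 − 16.01) = 754.94 × 10⁶ N·mm.
M_n = 754.94 kN·m.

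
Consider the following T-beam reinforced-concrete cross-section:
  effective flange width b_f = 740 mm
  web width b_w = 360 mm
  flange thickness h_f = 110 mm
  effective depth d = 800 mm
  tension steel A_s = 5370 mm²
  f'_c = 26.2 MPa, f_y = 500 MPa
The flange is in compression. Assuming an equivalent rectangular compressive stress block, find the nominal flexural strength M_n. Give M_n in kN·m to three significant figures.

M_n ≈ 1900 kN·m

Tension: T = A_s f_y = 5370 × 500 = 2685000 N.
Try a within the flange: a = T/(0.85 f'_c b_f) = 2685000/(0.85 × 26.2 × 740) = 162.93 mm.
a = 162.93 > h_f = 110 mm: the block extends into the web. Split into flange-overhang and web parts.
C_f = 0.85 f'_c (b_f − b_w) h_f = 0.85 × 26.2 × (740 − 360) × 110 = 930886 N.
Remaining web compression depth: a_w = (T − C_f)/(0.85 f'_c b_w) = (2685000 − 930886)/(0.85 × 26.2 × 360) = 218.79 mm.
M_n = C_f(d − h_f/2) + (T − C_f)(d − a_w/2) = 930886 × (800 − 55) + 1754114 × (800 − 109.395) = 693.51 + 1211.40 = 1904.91 × 10⁶ N·mm.
M_n = 1904.91 kN·m.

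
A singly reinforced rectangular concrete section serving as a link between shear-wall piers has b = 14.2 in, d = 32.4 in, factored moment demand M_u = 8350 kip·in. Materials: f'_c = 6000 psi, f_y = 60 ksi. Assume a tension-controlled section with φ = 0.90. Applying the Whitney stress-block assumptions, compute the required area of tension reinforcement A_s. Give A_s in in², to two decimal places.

M_n = M_u/φ = 8350/0.90 = 9277.78 kip·in.
From M_n = 0.85 f'_c a b (d − a/2):
a = d − √(d² − 2M_n/(0.85 f'_c b)) = 32.4 − √(32.4² − 2 × 9277.78/(0.85 × 6 × 14.2)) = 4.230 in.
A_s = 0.85 f'_c a b / f_y = 0.85 × 6 × 4.230 × 14.2 / 60 = 5.106 in².

A_s ≈ 5.11 in²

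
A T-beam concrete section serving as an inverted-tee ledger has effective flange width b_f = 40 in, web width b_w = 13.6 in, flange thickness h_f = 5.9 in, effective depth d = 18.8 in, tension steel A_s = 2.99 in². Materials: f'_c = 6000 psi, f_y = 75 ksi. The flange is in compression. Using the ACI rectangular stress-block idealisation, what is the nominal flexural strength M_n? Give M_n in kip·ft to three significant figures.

M_n ≈ 341 kip·ft

Tension: T = A_s f_y = 2.99 × 75 = 224.25 kips.
Try a within the flange: a = T/(0.85 f'_c b_f) = 224.25/(0.85 × 6 × 40) = 1.099 in.
Since a = 1.099 ≤ h_f = 5.9 in, the stress block lies entirely in the flange; analyse as a rectangular beam of width b_f.
M_n = T(d − a/2) = 224.25 × (18.8 − 0.5495) = 4092.7 kip·in.
M_n = 4092.7/12 = 341.06 kip·ft.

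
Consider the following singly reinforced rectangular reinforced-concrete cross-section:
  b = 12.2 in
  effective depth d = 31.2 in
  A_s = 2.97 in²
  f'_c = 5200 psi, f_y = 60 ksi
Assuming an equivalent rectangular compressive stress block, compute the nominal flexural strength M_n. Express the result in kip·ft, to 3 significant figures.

M_n ≈ 439 kip·ft

T = A_s f_y = 2.97 × 60 = 178.2 kips.
a = T/(0.85 f'_c b) = 178.2/(0.85 × 5.2 × 12.2) = 3.305 in.
M_n = T(d − a/2) = 178.2 × (31.2 − 1.6525) = 5265.4 kip·in = 5265.4/12 = 438.78 kip·ft.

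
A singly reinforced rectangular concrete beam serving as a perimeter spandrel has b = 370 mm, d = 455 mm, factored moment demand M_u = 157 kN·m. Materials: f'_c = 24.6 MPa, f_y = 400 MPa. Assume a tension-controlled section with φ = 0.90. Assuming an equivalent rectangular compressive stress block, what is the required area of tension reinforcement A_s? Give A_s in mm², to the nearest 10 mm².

A_s ≈ 1020 mm²

M_n = M_u/φ = 157/0.90 = 174.444 kN·m.
With M_n = 0.85 f'_c a b (d − a/2), solve the quadratic for a:
a = d − √(d² − 2M_n/(0.85 f'_c b)) = 455 − √(455² − 2 × 174.444×10⁶/(0.85 × 24.6 × 370)) = 52.59 mm.
A_s = 0.85 f'_c a b / f_y = 0.85 × 24.6 × 52.59 × 370 / 400 = 1017.2 mm².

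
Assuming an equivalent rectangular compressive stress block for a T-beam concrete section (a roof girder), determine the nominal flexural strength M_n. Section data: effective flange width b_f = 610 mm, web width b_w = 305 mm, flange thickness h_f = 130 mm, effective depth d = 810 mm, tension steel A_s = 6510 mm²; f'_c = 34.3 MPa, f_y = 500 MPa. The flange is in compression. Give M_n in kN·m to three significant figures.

Tension: T = A_s f_y = 6510 × 500 = 3255000 N.
Try a within the flange: a = T/(0.85 f'_c b_f) = 3255000/(0.85 × 34.3 × 610) = 183.02 mm.
a = 183.02 > h_f = 130 mm: the block extends into the web. Split into flange-overhang and web parts.
C_f = 0.85 f'_c (b_f − b_w) h_f = 0.85 × 34.3 × (610 − 305) × 130 = 1155996 N.
Remaining web compression depth: a_w = (T − C_f)/(0.85 f'_c b_w) = (3255000 − 1155996)/(0.85 × 34.3 × 305) = 236.05 mm.
M_n = C_f(d − h_f/2) + (T − C_f)(d − a_w/2) = 1155996 × (810 − 65) + 2099004 × (810 − 118.025) = 861.22 + 1452.46 = 2313.68 × 10⁶ N·mm.
M_n = 2313.68 kN·m.

M_n ≈ 2310 kN·m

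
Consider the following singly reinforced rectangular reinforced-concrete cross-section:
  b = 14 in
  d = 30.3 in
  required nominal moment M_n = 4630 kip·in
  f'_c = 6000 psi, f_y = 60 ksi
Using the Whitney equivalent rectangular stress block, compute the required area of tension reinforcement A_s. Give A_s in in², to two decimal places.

From M_n = 0.85 f'_c a b (d − a/2):
a = d − √(d² − 2M_n/(0.85 f'_c b)) = 30.3 − √(30.3² − 2 × 4630/(0.85 × 6 × 14)) = 2.222 in.
A_s = 0.85 f'_c a b / f_y = 0.85 × 6 × 2.222 × 14 / 60 = 2.644 in².

A_s ≈ 2.64 in²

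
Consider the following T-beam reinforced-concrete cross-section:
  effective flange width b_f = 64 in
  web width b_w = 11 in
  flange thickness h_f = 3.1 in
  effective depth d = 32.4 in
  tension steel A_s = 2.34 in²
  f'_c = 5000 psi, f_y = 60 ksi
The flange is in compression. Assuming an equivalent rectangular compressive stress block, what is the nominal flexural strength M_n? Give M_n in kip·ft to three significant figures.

M_n ≈ 376 kip·ft

Tension: T = A_s f_y = 2.34 × 60 = 140.4 kips.
Try a within the flange: a = T/(0.85 f'_c b_f) = 140.4/(0.85 × 5 × 64) = 0.516 in.
Since a = 0.516 ≤ h_f = 3.1 in, the stress block lies entirely in the flange; analyse as a rectangular beam of width b_f.
M_n = T(d − a/2) = 140.4 × (32.4 − 0.258) = 4512.7 kip·in.
M_n = 4512.7/12 = 376.06 kip·ft.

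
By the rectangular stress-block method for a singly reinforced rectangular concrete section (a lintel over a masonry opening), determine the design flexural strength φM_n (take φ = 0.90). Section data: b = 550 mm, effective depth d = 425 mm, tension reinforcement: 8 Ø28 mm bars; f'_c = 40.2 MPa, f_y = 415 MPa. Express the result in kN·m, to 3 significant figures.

φM_n ≈ 682 kN·m

A_s = 8 × 616 = 4928 mm².
T = A_s f_y = 4928 × 415 = 2045120 N = 2045.12 kN.
From C = T: a = T/(0.85 f'_c b) = 2045120/(0.85 × 40.2 × 550) = 108.82 mm.
M_n = T(d − a/2) = 2045.12 kN × (425 − 54.41) mm = 757.90 kN·m.
φM_n = 0.90 × 757.90 = 682.11 kN·m.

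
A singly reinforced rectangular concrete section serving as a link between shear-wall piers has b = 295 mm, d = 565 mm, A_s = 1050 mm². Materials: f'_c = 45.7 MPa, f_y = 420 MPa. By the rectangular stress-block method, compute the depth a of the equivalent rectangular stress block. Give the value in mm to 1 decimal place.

T = A_s f_y = 1050 × 420 = 441000 N = 441 kN.
Setting C = 0.85 f'_c a b equal to T: a = 441000/(0.85 × 45.7 × 295) = 38.5 mm.

a ≈ 38.5 mm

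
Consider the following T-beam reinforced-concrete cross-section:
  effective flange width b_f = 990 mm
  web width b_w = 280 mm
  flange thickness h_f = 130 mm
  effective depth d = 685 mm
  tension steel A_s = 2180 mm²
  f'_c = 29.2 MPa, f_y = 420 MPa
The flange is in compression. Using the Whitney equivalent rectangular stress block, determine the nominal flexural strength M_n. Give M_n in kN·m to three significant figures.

Tension: T = A_s f_y = 2180 × 420 = 915600 N.
Try a within the flange: a = T/(0.85 f'_c b_f) = 915600/(0.85 × 29.2 × 990) = 37.26 mm.
Since a = 37.26 ≤ h_f = 130 mm, the stress block lies entirely in the flange; analyse as a rectangular beam of width b_f.
M_n = T(d − a/2) = 915600 × (685 − 18.63) = 610.13 × 10⁶ N·mm.
M_n = 610.13 kN·m.

M_n ≈ 610 kN·m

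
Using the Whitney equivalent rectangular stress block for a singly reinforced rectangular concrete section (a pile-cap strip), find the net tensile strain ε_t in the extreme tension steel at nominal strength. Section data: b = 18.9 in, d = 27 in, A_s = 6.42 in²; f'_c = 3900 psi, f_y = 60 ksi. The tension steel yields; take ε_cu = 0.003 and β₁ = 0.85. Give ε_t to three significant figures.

ε_t ≈ 0.00820

a = A_s f_y/(0.85 f'_c b) = 6.148 in.
β₁ = 0.85, so c = a/β₁ = 6.148/0.85 = 7.233 in.
From the linear strain diagram with ε_cu = 0.003: ε_t = 0.003 (d − c)/c = 0.003 × (27 − 7.233)/7.233 = 0.00820.
Since ε_t ≥ 0.005, the section is tension-controlled.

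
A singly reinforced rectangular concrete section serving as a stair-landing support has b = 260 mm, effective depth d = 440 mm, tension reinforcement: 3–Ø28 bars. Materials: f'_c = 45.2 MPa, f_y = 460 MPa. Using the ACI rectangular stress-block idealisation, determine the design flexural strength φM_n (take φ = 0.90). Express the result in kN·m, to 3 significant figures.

A_s = 3 × 616 = 1848 mm².
T = A_s f_y = 1848 × 460 = 850080 N = 850.08 kN.
From C = T: a = T/(0.85 f'_c b) = 850080/(0.85 × 45.2 × 260) = 85.10 mm.
M_n = T(d − a/2) = 850.08 kN × (440 − 42.55) mm = 337.86 kN·m.
φM_n = 0.90 × 337.86 = 304.07 kN·m.

φM_n ≈ 304 kN·m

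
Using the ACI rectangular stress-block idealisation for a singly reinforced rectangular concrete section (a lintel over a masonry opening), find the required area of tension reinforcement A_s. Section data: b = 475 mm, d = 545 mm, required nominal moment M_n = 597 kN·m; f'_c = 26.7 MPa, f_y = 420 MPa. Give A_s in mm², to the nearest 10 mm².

With M_n = 0.85 f'_c a b (d − a/2), solve the quadratic for a:
a = d − √(d² − 2M_n/(0.85 f'_c b)) = 545 − √(545² − 2 × 597×10⁶/(0.85 × 26.7 × 475)) = 113.41 mm.
A_s = 0.85 f'_c a b / f_y = 0.85 × 26.7 × 113.41 × 475 / 420 = 2910.9 mm².

A_s ≈ 2910 mm²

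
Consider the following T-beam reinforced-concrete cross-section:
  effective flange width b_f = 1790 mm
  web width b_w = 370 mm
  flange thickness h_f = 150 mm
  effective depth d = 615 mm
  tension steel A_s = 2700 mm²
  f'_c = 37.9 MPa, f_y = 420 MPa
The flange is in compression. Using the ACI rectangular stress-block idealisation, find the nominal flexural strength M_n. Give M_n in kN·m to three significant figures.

M_n ≈ 686 kN·m

Tension: T = A_s f_y = 2700 × 420 = 1134000 N.
Try a within the flange: a = T/(0.85 f'_c b_f) = 1134000/(0.85 × 37.9 × 1790) = 19.67 mm.
Since a = 19.67 ≤ h_f = 150 mm, the stress block lies entirely in the flange; analyse as a rectangular beam of width b_f.
M_n = T(d − a/2) = 1134000 × (615 − 9.835) = 686.26 × 10⁶ N·mm.
M_n = 686.26 kN·m.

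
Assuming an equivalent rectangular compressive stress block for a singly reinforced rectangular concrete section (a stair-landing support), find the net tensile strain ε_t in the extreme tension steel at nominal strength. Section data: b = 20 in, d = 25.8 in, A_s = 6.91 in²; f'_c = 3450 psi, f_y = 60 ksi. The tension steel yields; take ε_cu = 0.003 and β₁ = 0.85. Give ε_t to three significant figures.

a = A_s f_y/(0.85 f'_c b) = 7.069 in.
β₁ = 0.85, so c = a/β₁ = 7.069/0.85 = 8.316 in.
From the linear strain diagram with ε_cu = 0.003: ε_t = 0.003 (d − c)/c = 0.003 × (25.8 − 8.316)/8.316 = 0.00631.
Since ε_t ≥ 0.005, the section is tension-controlled.

ε_t ≈ 0.00631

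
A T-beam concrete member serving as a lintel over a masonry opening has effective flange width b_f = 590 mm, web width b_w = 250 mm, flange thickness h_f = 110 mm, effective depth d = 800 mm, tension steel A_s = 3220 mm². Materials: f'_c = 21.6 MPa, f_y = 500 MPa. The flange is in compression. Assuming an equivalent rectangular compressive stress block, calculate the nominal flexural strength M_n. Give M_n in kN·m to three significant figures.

Tension: T = A_s f_y = 3220 × 500 = 1610000 N.
Try a within the flange: a = T/(0.85 f'_c b_f) = 1610000/(0.85 × 21.6 × 590) = 148.63 mm.
a = 148.63 > h_f = 110 mm: the block extends into the web. Split into flange-overhang and web parts.
C_f = 0.85 f'_c (b_f − b_w) h_f = 0.85 × 21.6 × (590 − 250) × 110 = 686664 N.
Remaining web compression depth: a_w = (T − C_f)/(0.85 f'_c b_w) = (1610000 − 686664)/(0.85 × 21.6 × 250) = 201.16 mm.
M_n = C_f(d − h_f/2) + (T − C_f)(d − a_w/2) = 686664 × (800 − 55) + 923336 × (800 − 100.58) = 511.56 + 645.80 = 1157.36 × 10⁶ N·mm.
M_n = 1157.36 kN·m.

M_n ≈ 1160 kN·m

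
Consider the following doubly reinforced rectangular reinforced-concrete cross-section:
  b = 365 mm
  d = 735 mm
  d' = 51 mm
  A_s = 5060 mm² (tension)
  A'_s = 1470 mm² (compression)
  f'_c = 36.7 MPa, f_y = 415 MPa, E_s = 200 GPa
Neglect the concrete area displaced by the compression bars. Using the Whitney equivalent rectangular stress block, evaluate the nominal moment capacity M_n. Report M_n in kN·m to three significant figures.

Assume both tension and compression steel yield.
Net tension couple steel: A_s − A'_s = 3590 mm².
a = (A_s − A'_s) f_y / (0.85 f'_c b) = 1489850/(0.85 × 36.7 × 365) = 130.85 mm.
c = a/β₁ = 130.85/0.788 = 166.05 mm; ε'_s = 0.003(c − d')/c = 0.0021 ≥ f_y/E_s = 0.0021, so compression steel does yield.
M_n = (A_s − A'_s) f_y (d − a/2) + A'_s f_y (d − d') = [1489850 × (735 − 65.425) + 610050 × (735 − 51)] × 10⁻⁶ = 997.57 + 417.27 = 1414.84 kN·m.

M_n ≈ 1410 kN·m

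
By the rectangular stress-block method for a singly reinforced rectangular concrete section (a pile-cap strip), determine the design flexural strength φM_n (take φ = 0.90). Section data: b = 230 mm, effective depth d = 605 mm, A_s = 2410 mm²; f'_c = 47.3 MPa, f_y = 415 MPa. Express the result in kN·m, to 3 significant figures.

T = A_s f_y = 2410 × 415 = 1000150 N = 1000.15 kN.
From C = T: a = T/(0.85 f'_c b) = 1000150/(0.85 × 47.3 × 230) = 108.16 mm.
M_n = T(d − a/2) = 1000.15 kN × (605 − 54.08) mm = 551.00 kN·m.
φM_n = 0.90 × 551.00 = 495.90 kN·m.

φM_n ≈ 496 kN·m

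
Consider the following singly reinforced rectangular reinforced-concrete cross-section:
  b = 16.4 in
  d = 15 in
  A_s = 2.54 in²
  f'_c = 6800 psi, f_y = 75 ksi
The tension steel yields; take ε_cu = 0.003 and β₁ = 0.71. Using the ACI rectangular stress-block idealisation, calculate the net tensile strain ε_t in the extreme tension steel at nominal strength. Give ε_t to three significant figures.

a = A_s f_y/(0.85 f'_c b) = 2.010 in.
β₁ = 0.71, so c = a/β₁ = 2.010/0.71 = 2.831 in.
From the linear strain diagram with ε_cu = 0.003: ε_t = 0.003 (d − c)/c = 0.003 × (15 − 2.831)/2.831 = 0.0129.
Since ε_t ≥ 0.005, the section is tension-controlled.

ε_t ≈ 0.0129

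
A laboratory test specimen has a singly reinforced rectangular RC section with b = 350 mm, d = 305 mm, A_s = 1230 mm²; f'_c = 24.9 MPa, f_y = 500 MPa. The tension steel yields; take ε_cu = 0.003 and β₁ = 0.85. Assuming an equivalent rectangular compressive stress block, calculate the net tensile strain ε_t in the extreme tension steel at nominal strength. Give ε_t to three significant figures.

a = A_s f_y/(0.85 f'_c b) = 83.02 mm.
β₁ = 0.85, so c = a/β₁ = 83.02/0.85 = 97.67 mm.
From the linear strain diagram with ε_cu = 0.003: ε_t = 0.003 (d − c)/c = 0.003 × (305 − 97.67)/97.67 = 0.00637.
Since ε_t ≥ 0.005, the section is tension-controlled.

ε_t ≈ 0.00637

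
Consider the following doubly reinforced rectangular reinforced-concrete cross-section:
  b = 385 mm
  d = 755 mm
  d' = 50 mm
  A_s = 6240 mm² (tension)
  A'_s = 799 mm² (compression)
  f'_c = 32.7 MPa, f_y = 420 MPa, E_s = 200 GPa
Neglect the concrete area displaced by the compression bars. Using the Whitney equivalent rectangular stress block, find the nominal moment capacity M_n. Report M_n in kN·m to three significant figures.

M_n ≈ 1720 kN·m

Assume both tension and compression steel yield.
Net tension couple steel: A_s − A'_s = 5441 mm².
a = (A_s − A'_s) f_y / (0.85 f'_c b) = 2285220/(0.85 × 32.7 × 385) = 213.55 mm.
c = a/β₁ = 213.55/0.816 = 261.70 mm; ε'_s = 0.003(c − d')/c = 0.0024 ≥ f_y/E_s = 0.0021, so compression steel does yield.
M_n = (A_s − A'_s) f_y (d − a/2) + A'_s f_y (d − d') = [2285220 × (755 − 106.775) + 335580 × (755 − 50)] × 10⁻⁶ = 1481.34 + 236.58 = 1717.92 kN·m.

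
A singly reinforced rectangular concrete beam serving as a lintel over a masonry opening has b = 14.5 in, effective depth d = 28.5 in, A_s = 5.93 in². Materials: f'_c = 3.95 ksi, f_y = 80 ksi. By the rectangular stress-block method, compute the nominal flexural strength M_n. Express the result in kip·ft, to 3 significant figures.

T = A_s f_y = 5.93 × 80 = 474.4 kips.
a = T/(0.85 f'_c b) = 474.4/(0.85 × 3.95 × 14.5) = 9.745 in.
M_n = T(d − a/2) = 474.4 × (28.5 − 4.8725) = 11208.9 kip·in = 11208.9/12 = 934.08 kip·ft.

M_n ≈ 934 kip·ft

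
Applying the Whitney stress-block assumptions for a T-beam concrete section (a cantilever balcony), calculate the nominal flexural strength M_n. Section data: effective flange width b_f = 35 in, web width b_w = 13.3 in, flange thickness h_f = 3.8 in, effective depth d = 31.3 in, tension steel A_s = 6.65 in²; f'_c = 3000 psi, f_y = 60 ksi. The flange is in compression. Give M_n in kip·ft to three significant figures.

M_n ≈ 964 kip·ft

Tension: T = A_s f_y = 6.65 × 60 = 399 kips.
Try a within the flange: a = T/(0.85 f'_c b_f) = 399/(0.85 × 3 × 35) = 4.471 in.
a = 4.471 > h_f = 3.8 in: the block extends into the web. Split into flange-overhang and web parts.
C_f = 0.85 f'_c (b_f − b_w) h_f = 0.85 × 3 × (35 − 13.3) × 3.8 = 210.3 kips.
Remaining web compression depth: a_w = (T − C_f)/(0.85 f'_c b_w) = (399 − 210.3)/(0.85 × 3 × 13.3) = 5.564 in.
M_n = C_f(d − h_f/2) + (T − C_f)(d − a_w/2) = 210.3 × (31.3 − 1.9) + 188.7 × (31.3 − 2.782) = 6182.8 + 5381.3 = 11564.1 kip·in.
M_n = 11564.1/12 = 963.68 kip·ft.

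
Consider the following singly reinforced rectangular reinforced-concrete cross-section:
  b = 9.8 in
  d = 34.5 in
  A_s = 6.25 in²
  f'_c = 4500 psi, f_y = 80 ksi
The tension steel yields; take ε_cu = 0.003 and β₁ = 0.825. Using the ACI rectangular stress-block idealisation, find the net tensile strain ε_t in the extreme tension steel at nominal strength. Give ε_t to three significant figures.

ε_t ≈ 0.00340

a = A_s f_y/(0.85 f'_c b) = 13.339 in.
β₁ = 0.825, so c = a/β₁ = 13.339/0.825 = 16.168 in.
From the linear strain diagram with ε_cu = 0.003: ε_t = 0.003 (d − c)/c = 0.003 × (34.5 − 16.168)/16.168 = 0.00340.
ε_t < 0.004 — the section is over-reinforced for flexure under ACI limits.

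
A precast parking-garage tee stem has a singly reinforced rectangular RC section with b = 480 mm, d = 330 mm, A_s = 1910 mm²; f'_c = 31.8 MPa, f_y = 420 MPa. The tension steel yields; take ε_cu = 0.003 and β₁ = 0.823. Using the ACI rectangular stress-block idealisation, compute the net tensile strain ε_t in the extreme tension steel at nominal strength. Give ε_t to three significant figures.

ε_t ≈ 0.0102

a = A_s f_y/(0.85 f'_c b) = 61.83 mm.
β₁ = 0.823, so c = a/β₁ = 61.83/0.823 = 75.13 mm.
From the linear strain diagram with ε_cu = 0.003: ε_t = 0.003 (d − c)/c = 0.003 × (330 − 75.13)/75.13 = 0.0102.
Since ε_t ≥ 0.005, the section is tension-controlled.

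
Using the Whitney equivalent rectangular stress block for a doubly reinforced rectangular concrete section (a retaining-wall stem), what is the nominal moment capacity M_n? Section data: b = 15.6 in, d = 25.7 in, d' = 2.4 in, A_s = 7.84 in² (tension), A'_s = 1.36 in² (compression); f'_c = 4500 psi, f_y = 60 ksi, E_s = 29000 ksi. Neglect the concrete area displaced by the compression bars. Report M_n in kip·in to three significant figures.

Assume both steels yield.
a = (A_s − A'_s) f_y/(0.85 f'_c b) = (7.84 − 1.36) × 60/(0.85 × 4.5 × 15.6) = 6.516 in.
c = a/β₁ = 6.516/0.825 = 7.898 in; ε'_s = 0.003(c − d')/c = 0.0021 ≥ ε_y = 0.0021, so the compression steel yields.
M_n = (A_s − A'_s) f_y (d − a/2) + A'_s f_y (d − d') = 388.8 × (25.7 − 3.258) + 81.6 × (25.7 − 2.4) = 8725.4 + 1901.3 = 10626.7 kip·in.

M_n ≈ 10600 kip·in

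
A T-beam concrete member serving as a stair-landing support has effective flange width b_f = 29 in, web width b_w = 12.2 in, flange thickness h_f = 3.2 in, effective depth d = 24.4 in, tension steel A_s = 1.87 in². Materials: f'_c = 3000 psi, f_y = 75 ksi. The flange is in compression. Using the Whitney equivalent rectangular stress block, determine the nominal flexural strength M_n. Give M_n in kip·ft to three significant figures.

Tension: T = A_s f_y = 1.87 × 75 = 140.25 kips.
Try a within the flange: a = T/(0.85 f'_c b_f) = 140.25/(0.85 × 3 × 29) = 1.897 in.
Since a = 1.897 ≤ h_f = 3.2 in, the stress block lies entirely in the flange; analyse as a rectangular beam of width b_f.
M_n = T(d − a/2) = 140.25 × (24.4 − 0.9485) = 3289.1 kip·in.
M_n = 3289.1/12 = 274.09 kip·ft.

M_n ≈ 274 kip·ft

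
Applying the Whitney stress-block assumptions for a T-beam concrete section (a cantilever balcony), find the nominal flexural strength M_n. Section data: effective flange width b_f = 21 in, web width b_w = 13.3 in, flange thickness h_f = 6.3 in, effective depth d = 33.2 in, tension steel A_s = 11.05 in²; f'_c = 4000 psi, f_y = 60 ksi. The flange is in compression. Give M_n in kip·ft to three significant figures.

M_n ≈ 1560 kip·ft

Tension: T = A_s f_y = 11.05 × 60 = 663 kips.
Try a within the flange: a = T/(0.85 f'_c b_f) = 663/(0.85 × 4 × 21) = 9.286 in.
a = 9.286 > h_f = 6.3 in: the block extends into the web. Split into flange-overhang and web parts.
C_f = 0.85 f'_c (b_f − b_w) h_f = 0.85 × 4 × (21 − 13.3) × 6.3 = 164.9 kips.
Remaining web compression depth: a_w = (T − C_f)/(0.85 f'_c b_w) = (663 − 164.9)/(0.85 × 4 × 13.3) = 11.015 in.
M_n = C_f(d − h_f/2) + (T − C_f)(d − a_w/2) = 164.9 × (33.2 − 3.15) + 498.1 × (33.2 − 5.5075) = 4955.2 + 13793.6 = 18748.8 kip·in.
M_n = 18748.8/12 = 1562.40 kip·ft.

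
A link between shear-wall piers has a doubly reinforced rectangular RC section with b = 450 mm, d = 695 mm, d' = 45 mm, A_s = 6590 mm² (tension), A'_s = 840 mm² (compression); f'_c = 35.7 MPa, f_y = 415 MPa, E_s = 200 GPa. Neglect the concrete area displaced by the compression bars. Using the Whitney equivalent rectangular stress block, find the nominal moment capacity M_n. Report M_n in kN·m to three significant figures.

Assume both tension and compression steel yield.
Net tension couple steel: A_s − A'_s = 5750 mm².
a = (A_s − A'_s) f_y / (0.85 f'_c b) = 2386250/(0.85 × 35.7 × 450) = 174.75 mm.
c = a/β₁ = 174.75/0.795 = 219.81 mm; ε'_s = 0.003(c − d')/c = 0.0024 ≥ f_y/E_s = 0.0021, so compression steel does yield.
M_n = (A_s − A'_s) f_y (d − a/2) + A'_s f_y (d − d') = [2386250 × (695 − 87.375) + 348600 × (695 − 45)] × 10⁻⁶ = 1449.95 + 226.59 = 1676.54 kN·m.

M_n ≈ 1680 kN·m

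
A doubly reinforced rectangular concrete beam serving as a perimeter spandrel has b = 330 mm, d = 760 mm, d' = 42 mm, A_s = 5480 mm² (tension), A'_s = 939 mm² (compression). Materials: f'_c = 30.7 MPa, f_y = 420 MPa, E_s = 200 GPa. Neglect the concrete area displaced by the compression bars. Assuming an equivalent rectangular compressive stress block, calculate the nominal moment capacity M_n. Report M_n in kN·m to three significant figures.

Assume both tension and compression steel yield.
Net tension couple steel: A_s − A'_s = 4541 mm².
a = (A_s − A'_s) f_y / (0.85 f'_c b) = 1907220/(0.85 × 30.7 × 330) = 221.48 mm.
c = a/β₁ = 221.48/0.831 = 266.52 mm; ε'_s = 0.003(c − d')/c = 0.0025 ≥ f_y/E_s = 0.0021, so compression steel does yield.
M_n = (A_s − A'_s) f_y (d − a/2) + A'_s f_y (d − d') = [1907220 × (760 − 110.74) + 394380 × (760 − 42)] × 10⁻⁶ = 1238.28 + 283.16 = 1521.44 kN·m.

M_n ≈ 1520 kN·m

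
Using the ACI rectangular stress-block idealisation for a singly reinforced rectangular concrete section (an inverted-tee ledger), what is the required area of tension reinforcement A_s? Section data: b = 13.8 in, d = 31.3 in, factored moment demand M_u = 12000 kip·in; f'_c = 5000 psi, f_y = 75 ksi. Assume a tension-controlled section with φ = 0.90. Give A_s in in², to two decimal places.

A_s ≈ 6.56 in²

M_n = M_u/φ = 12000/0.90 = 13333.3 kip·in.
From M_n = 0.85 f'_c a b (d − a/2):
a = d − √(d² − 2M_n/(0.85 f'_c b)) = 31.3 − √(31.3² − 2 × 13333.3/(0.85 × 5 × 13.8)) = 8.387 in.
A_s = 0.85 f'_c a b / f_y = 0.85 × 5 × 8.387 × 13.8 / 75 = 6.559 in².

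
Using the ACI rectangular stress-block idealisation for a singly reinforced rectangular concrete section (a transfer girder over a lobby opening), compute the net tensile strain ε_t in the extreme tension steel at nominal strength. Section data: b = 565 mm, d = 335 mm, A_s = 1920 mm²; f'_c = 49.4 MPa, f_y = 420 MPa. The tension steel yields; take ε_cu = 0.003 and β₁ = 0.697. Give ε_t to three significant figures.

ε_t ≈ 0.0176

a = A_s f_y/(0.85 f'_c b) = 33.99 mm.
β₁ = 0.697, so c = a/β₁ = 33.99/0.697 = 48.77 mm.
From the linear strain diagram with ε_cu = 0.003: ε_t = 0.003 (d − c)/c = 0.003 × (335 − 48.77)/48.77 = 0.0176.
Since ε_t ≥ 0.005, the section is tension-controlled.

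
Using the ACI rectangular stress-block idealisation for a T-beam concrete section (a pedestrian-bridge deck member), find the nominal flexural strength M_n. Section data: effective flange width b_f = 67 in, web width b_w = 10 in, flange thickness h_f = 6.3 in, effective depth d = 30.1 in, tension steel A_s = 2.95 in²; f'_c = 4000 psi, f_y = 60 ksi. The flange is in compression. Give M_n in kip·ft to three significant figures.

M_n ≈ 438 kip·ft

Tension: T = A_s f_y = 2.95 × 60 = 177 kips.
Try a within the flange: a = T/(0.85 f'_c b_f) = 177/(0.85 × 4 × 67) = 0.777 in.
Since a = 0.777 ≤ h_f = 6.3 in, the stress block lies entirely in the flange; analyse as a rectangular beam of width b_f.
M_n = T(d − a/2) = 177 × (30.1 − 0.3885) = 5258.9 kip·in.
M_n = 5258.9/12 = 438.24 kip·ft.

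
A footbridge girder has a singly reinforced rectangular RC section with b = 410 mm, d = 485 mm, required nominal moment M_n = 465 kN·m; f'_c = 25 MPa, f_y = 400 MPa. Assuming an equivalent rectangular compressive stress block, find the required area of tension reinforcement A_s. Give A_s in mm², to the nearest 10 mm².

With M_n = 0.85 f'_c a b (d − a/2), solve the quadratic for a:
a = d − √(d² − 2M_n/(0.85 f'_c b)) = 485 − √(485² − 2 × 465×10⁶/(0.85 × 25 × 410)) = 126.56 mm.
A_s = 0.85 f'_c a b / f_y = 0.85 × 25 × 126.56 × 410 / 400 = 2756.6 mm².

A_s ≈ 2760 mm²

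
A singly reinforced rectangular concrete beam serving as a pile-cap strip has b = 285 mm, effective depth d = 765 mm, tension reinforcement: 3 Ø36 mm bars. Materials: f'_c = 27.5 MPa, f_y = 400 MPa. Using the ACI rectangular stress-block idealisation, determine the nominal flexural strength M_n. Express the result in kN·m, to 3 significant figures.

M_n ≈ 823 kN·m

A_s = 3 × 1018 = 3054 mm².
T = A_s f_y = 3054 × 400 = 1221600 N = 1221.6 kN.
From C = T: a = T/(0.85 f'_c b) = 1221600/(0.85 × 27.5 × 285) = 183.37 mm.
M_n = T(d − a/2) = 1221.6 kN × (765 − 91.685) mm = 822.52 kN·m.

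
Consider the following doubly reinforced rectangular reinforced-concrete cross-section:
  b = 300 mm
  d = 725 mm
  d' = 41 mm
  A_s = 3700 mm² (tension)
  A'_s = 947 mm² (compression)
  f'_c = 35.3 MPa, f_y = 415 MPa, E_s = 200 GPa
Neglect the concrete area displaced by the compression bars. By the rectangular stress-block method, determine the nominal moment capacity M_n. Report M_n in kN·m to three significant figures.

M_n ≈ 1020 kN·m

Assume both tension and compression steel yield.
Net tension couple steel: A_s − A'_s = 2753 mm².
a = (A_s − A'_s) f_y / (0.85 f'_c b) = 1142495/(0.85 × 35.3 × 300) = 126.92 mm.
c = a/β₁ = 126.92/0.798 = 159.05 mm; ε'_s = 0.003(c − d')/c = 0.0022 ≥ f_y/E_s = 0.0021, so compression steel does yield.
M_n = (A_s − A'_s) f_y (d − a/2) + A'_s f_y (d − d') = [1142495 × (725 − 63.46) + 393005 × (725 − 41)] × 10⁻⁶ = 755.81 + 268.82 = 1024.63 kN·m.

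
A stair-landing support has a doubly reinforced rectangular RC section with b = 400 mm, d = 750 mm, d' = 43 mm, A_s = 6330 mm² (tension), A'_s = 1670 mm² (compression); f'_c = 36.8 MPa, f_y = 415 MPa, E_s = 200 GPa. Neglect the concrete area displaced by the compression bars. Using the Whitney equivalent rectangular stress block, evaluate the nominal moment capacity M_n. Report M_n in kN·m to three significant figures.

Assume both tension and compression steel yield.
Net tension couple steel: A_s − A'_s = 4660 mm².
a = (A_s − A'_s) f_y / (0.85 f'_c b) = 1933900/(0.85 × 36.8 × 400) = 154.56 mm.
c = a/β₁ = 154.56/0.787 = 196.39 mm; ε'_s = 0.003(c − d')/c = 0.0023 ≥ f_y/E_s = 0.0021, so compression steel does yield.
M_n = (A_s − A'_s) f_y (d − a/2) + A'_s f_y (d − d') = [1933900 × (750 − 77.28) + 693050 × (750 − 43)] × 10⁻⁶ = 1300.97 + 489.99 = 1790.96 kN·m.

M_n ≈ 1790 kN·m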